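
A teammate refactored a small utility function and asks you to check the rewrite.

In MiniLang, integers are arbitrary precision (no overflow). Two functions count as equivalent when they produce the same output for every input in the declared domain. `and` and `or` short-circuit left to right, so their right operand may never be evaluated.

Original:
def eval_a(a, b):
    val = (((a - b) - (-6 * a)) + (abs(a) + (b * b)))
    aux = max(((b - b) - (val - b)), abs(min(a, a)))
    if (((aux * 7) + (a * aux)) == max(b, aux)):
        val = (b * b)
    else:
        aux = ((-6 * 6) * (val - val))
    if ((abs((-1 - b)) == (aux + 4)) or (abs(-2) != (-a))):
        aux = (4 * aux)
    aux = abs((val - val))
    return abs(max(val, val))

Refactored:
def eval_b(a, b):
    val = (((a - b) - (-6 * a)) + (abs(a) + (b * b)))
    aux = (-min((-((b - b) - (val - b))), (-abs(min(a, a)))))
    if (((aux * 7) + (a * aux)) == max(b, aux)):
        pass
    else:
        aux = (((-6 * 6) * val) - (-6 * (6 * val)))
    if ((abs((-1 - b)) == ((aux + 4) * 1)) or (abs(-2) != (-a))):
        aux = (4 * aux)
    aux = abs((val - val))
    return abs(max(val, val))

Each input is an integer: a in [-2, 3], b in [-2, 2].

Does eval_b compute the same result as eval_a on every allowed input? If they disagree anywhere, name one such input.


Consider the input a=0, b=-2.
eval_a: val becomes 6; next aux becomes 0; next (((aux * 7) + (a * aux)) == max(b, aux)) evaluates to true; next val becomes 4; next ((abs((-1 - b)) == (aux + 4)) or (abs(-2) != (-a))) evaluates to true; next aux becomes 0; next aux becomes 0; next final value 4
eval_b: val becomes 6; next aux becomes 0; next (((aux * 7) + (a * aux)) == max(b, aux)) evaluates to true; next ((abs((-1 - b)) == ((aux + 4) * 1)) or (abs(-2) != (-a))) evaluates to true; next aux becomes 0; next aux becomes 0; next final value 6
4 != 6, so the rewrite changes behavior.
verdict: not equivalent; witness: a=0, b=-2


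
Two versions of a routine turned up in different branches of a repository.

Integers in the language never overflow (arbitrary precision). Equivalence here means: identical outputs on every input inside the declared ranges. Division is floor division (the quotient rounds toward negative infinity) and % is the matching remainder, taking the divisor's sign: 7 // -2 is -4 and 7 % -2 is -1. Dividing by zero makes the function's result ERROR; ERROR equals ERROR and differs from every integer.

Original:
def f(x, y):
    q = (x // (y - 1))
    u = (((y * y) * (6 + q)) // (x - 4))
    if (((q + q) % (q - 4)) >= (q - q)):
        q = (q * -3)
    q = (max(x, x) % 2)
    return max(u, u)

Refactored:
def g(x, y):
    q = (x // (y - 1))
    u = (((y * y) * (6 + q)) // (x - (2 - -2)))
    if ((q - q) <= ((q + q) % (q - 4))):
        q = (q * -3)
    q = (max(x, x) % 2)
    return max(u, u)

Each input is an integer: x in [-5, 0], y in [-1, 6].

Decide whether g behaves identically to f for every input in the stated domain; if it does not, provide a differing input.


Side by side, the visible changes include: constant usage differs, plus comparison usage differs, plus arithmetic usage differs.
Spot check at x=-2, y=-1 — f: q := 1 | u := -2 | (((q + q) % (q - 4)) >= (q - q)): false | q := 0 | result -2. g: q := 1 | u := -2 | ((q - q) <= ((q + q) % (q - 4))): false | q := 0 | result -2. Both give -2.
An exhaustive pass over the 48 declared inputs shows identical outputs.
verdict: equivalent


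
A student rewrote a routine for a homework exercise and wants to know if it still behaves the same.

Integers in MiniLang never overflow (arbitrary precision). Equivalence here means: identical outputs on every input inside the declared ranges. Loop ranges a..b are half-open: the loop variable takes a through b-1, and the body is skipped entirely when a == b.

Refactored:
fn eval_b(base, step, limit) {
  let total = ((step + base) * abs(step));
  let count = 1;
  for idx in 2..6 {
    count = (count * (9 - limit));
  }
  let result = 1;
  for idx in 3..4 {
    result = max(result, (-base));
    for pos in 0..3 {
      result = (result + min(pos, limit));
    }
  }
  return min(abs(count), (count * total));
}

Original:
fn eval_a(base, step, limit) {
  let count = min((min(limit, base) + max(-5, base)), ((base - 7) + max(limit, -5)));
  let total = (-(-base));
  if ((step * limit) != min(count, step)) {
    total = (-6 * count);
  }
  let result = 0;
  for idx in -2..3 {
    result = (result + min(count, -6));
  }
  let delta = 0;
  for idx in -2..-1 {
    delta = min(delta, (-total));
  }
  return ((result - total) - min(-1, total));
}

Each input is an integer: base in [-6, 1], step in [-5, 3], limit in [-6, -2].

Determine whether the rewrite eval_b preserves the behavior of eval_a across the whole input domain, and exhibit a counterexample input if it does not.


At base=-6, step=-5, limit=-6: eval_a gives -197, eval_b gives -2784375.
verdict: not equivalent; witness: base=-6, step=-5, limit=-6


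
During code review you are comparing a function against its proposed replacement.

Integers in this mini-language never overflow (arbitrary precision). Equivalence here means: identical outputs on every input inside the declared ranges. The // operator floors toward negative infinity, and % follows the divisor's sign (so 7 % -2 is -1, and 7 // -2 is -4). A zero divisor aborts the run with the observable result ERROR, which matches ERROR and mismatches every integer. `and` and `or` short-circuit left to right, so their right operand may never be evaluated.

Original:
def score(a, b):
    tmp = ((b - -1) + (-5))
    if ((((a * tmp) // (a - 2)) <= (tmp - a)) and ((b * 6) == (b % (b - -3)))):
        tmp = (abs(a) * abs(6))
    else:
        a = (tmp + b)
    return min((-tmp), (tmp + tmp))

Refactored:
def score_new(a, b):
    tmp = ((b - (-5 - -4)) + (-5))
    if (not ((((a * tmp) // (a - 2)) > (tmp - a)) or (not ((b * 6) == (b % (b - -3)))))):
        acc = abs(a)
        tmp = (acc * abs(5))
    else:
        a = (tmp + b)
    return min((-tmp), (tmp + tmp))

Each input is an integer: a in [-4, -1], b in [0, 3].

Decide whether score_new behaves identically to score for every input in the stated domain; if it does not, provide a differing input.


These are not equivalent — on a=-4, b=0 the outputs split (-24 vs -20).
score: tmp = -4; ((((a * tmp) // (a - 2)) <= (tmp - a)) and ((b * 6) == (b % (b - -3)))) -> true; tmp = 24; return -24
score_new: tmp = -4; (not ((((a * tmp) // (a - 2)) > (tmp - a)) or (not ((b * 6) == (b % (b - -3)))))) -> true; acc = 4; tmp = 20; return -20
verdict: not equivalent; witness: a=-4, b=0


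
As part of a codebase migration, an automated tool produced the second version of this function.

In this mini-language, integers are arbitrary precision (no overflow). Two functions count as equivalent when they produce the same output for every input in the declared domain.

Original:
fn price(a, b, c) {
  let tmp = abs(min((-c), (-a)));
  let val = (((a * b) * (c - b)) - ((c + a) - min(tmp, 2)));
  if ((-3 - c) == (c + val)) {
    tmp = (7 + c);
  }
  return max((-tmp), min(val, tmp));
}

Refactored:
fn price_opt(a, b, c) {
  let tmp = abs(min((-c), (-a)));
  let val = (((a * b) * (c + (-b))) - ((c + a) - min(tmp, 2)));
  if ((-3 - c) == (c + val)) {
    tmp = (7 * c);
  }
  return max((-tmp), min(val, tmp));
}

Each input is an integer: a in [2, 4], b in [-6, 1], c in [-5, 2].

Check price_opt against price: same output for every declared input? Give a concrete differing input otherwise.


At a=2, b=-3, c=-3: price gives 3, price_opt gives 21.
verdict: not equivalent; witness: a=2, b=-3, c=-3


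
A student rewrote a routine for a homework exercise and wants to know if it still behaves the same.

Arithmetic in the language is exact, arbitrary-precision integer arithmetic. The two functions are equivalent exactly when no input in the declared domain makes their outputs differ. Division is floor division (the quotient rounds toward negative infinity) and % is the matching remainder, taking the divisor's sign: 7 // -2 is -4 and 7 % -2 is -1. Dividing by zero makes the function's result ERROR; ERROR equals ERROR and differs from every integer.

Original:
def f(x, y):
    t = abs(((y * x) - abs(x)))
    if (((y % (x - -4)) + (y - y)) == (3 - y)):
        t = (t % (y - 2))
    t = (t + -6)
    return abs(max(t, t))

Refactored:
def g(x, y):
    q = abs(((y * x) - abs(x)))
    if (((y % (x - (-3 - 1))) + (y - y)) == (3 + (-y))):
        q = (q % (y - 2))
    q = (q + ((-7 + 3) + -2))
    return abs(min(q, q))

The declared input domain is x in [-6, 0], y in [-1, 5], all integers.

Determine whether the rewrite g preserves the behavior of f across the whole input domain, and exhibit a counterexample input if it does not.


Equivalent. One difference looks behavioral, but it never changes the outcome for any declared input.
Checked all 49 inputs in the declared domain: the outputs agree on every one.
As a probe, take x=-5, y=0: f runs t := 5 | (((y % (x - -4)) + (y - y)) == (3 - y)): false | t := -1 | result 1; g runs q := 5 | (((y % (x - (-3 - 1))) + (y - y)) == (3 + (-y))): false | q := -1 | result 1; both end at 1.
verdict: equivalent


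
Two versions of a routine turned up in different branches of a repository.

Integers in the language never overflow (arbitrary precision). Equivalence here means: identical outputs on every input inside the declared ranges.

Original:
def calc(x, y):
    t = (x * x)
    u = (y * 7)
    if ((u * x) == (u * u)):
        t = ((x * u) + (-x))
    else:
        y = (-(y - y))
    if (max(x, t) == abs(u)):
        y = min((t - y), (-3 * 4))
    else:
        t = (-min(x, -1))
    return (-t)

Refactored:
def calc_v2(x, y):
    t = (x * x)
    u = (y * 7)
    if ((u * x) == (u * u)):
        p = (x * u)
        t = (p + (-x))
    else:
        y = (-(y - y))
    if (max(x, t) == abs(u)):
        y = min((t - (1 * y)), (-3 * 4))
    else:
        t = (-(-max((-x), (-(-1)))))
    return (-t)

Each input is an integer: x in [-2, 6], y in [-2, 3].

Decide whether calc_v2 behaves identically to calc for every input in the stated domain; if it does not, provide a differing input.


Equivalent — the differences include min/max/abs usage differs, arithmetic usage differs, statement counts differ, constant usage differs, local variable names differ, yet no declared input distinguishes the two.
Tracing x=-1, y=-1: calc: t=1, then u=-7, then ((u * x) == (u * u)) is false, then y=0, then (max(x, t) == abs(u)) is false, then t=1, then returns -1 | calc_v2: t=1, then u=-7, then ((u * x) == (u * u)) is false, then y=0, then (max(x, t) == abs(u)) is false, then t=1, then returns -1 — matching result -1.
An exhaustive pass over the 54 declared inputs shows identical outputs.
verdict: equivalent


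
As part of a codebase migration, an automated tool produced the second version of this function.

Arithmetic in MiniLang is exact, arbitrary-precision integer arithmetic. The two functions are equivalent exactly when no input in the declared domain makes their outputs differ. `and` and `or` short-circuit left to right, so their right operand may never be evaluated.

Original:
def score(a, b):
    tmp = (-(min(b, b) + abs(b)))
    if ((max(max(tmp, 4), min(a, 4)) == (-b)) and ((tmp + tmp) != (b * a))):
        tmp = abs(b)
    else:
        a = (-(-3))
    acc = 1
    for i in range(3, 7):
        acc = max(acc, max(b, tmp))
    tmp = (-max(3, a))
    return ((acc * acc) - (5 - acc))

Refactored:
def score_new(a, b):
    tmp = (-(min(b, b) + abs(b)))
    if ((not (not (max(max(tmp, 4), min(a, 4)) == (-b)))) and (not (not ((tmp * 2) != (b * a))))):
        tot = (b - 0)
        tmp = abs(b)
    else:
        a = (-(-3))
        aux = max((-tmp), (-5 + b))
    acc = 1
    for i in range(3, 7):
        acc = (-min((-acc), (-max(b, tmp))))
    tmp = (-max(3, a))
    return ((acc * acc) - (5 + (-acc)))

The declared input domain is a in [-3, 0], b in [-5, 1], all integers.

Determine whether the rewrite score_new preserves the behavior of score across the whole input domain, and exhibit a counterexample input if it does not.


Changes here: min/max/abs usage differs; also arithmetic usage differs; also constant usage differs; also boolean connective usage differs; also local variable names differ; also statement counts differ; the full 28-point sweep finds no disagreement.
verdict: equivalent


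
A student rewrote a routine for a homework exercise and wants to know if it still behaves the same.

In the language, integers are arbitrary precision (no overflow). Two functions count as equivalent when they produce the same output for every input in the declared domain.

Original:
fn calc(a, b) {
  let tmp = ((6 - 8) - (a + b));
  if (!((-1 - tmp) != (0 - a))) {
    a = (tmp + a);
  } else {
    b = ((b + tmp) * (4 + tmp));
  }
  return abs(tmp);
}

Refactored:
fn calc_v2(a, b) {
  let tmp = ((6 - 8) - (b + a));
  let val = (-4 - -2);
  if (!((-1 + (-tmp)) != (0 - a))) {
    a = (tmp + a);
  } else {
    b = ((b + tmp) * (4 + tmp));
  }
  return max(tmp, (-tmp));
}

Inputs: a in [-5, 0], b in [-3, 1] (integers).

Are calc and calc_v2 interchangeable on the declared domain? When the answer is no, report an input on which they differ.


This is a faithful refactor — local variable names differ; also arithmetic usage differs; also min/max/abs usage differs; also statement counts differ; also constant usage differs, but the computed results match everywhere.
Tracing a=-1, b=-3: calc: tmp becomes 2; next (!((-1 - tmp) != (0 - a))) evaluates to false; next b becomes -6; next final value 2 | calc_v2: tmp becomes 2; next val becomes -2; next (!((-1 + (-tmp)) != (0 - a))) evaluates to false; next b becomes -6; next final value 2 — matching result 2.
Every one of the 30 inputs gives matching results.
verdict: equivalent


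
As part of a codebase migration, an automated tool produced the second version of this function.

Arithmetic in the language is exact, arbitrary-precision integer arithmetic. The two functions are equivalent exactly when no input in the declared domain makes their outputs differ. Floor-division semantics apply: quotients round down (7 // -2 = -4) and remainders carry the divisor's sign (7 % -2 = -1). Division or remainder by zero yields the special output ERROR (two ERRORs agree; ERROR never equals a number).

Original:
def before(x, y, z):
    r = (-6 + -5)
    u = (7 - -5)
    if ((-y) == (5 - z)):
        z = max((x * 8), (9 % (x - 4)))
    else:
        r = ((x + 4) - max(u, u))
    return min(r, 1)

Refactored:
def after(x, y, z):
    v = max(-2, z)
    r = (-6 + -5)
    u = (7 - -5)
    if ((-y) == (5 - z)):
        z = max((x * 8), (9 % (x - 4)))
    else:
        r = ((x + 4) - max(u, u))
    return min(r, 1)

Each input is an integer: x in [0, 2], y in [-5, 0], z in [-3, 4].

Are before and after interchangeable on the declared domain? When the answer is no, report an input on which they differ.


Side by side, the visible changes include: statement counts differ; also local variable names differ; also min/max/abs usage differs; also constant usage differs.
As a probe, take x=2, y=-3, z=-2: before runs r := -11 | u := 12 | ((-y) == (5 - z)): false | r := -6 | result -6; after runs v := -2 | r := -11 | u := 12 | ((-y) == (5 - z)): false | r := -6 | result -6; both end at -6.
Across all 144 domain points the two functions coincide.
verdict: equivalent


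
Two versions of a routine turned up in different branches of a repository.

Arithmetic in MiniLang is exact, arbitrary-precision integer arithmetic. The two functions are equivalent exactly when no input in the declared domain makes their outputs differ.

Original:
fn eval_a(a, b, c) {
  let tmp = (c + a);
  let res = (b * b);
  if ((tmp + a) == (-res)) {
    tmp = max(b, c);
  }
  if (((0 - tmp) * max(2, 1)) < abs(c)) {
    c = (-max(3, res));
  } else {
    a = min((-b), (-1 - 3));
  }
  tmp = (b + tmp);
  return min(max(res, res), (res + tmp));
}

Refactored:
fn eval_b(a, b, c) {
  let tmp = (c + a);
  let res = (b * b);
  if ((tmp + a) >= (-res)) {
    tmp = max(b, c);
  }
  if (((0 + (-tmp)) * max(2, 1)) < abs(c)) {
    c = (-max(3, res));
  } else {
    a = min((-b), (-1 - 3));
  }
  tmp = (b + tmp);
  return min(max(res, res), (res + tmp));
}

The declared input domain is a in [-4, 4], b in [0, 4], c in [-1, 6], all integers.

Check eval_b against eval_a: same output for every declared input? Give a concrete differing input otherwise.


At a=-4, b=3, c=0: eval_a gives 8, eval_b gives 9.
verdict: not equivalent; witness: a=-4, b=3, c=0


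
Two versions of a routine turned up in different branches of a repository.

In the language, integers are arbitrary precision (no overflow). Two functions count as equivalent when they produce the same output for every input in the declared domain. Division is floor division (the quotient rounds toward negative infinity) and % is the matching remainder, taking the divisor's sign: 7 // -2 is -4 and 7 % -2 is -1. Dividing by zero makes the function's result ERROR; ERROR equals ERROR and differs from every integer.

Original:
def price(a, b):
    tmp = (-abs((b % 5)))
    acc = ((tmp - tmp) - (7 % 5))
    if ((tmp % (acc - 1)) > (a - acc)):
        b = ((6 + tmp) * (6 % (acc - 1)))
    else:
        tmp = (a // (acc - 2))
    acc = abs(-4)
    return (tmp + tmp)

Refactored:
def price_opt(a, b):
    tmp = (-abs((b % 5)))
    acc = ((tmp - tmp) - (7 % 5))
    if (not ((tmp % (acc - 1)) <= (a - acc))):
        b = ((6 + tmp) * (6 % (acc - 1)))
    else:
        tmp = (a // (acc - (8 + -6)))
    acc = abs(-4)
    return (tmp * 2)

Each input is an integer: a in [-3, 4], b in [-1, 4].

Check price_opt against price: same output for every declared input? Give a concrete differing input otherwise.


The two are interchangeable: constant usage differs, plus boolean connective usage differs, plus comparison usage differs, plus arithmetic usage differs, and every declared input agrees.
Spot check at a=3, b=4 — price: tmp := -4 | acc := -2 | ((tmp % (acc - 1)) > (a - acc)): false | tmp := -1 | acc := 4 | result -2. price_opt: tmp := -4 | acc := -2 | (not ((tmp % (acc - 1)) <= (a - acc))): false | tmp := -1 | acc := 4 | result -2. Both give -2.
Across all 48 domain points the two functions coincide.
verdict: equivalent


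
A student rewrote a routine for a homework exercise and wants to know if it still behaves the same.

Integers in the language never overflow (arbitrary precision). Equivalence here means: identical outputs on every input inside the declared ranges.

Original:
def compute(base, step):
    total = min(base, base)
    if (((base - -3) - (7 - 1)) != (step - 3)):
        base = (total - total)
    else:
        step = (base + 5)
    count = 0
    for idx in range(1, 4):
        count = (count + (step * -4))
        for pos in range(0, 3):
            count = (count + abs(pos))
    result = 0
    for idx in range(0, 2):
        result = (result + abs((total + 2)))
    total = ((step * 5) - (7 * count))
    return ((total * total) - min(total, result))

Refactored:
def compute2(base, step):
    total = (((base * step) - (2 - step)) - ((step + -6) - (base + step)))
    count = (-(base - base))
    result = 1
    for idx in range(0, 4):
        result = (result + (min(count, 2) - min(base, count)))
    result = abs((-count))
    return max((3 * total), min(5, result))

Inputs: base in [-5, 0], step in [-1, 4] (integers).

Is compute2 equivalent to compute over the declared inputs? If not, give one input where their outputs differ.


Input base=-5, step=-1: 23256 from compute versus 9 from compute2.
verdict: not equivalent; witness: base=-5, step=-1


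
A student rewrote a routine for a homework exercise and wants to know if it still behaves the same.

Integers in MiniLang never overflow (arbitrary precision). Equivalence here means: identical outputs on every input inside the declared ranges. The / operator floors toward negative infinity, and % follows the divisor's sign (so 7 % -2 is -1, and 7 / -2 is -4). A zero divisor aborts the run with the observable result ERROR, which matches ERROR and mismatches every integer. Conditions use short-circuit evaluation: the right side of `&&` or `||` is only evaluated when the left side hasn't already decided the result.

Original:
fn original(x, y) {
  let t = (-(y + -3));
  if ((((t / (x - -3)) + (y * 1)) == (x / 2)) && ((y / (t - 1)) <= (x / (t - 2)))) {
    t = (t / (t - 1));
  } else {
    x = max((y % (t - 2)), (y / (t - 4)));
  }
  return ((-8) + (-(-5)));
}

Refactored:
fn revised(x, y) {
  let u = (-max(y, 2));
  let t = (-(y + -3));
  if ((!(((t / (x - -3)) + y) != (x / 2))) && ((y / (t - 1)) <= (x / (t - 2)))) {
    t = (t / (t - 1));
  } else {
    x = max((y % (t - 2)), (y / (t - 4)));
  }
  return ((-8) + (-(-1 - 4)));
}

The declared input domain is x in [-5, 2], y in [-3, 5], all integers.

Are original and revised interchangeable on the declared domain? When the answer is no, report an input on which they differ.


Side by side, the visible changes include: comparison usage differs, boolean connective usage differs, local variable names differ, constant usage differs, arithmetic usage differs, statement counts differ, min/max/abs usage differs.
Spot check at x=1, y=1 — original: t becomes 2; next ((((t / (x - -3)) + (y * 1)) == (x / 2)) && ((y / (t - 1)) <= (x / (t - 2)))) evaluates to false; next hits division by zero so the output is ERROR. revised: u becomes -2; next t becomes 2; next ((!(((t / (x - -3)) + y) != (x / 2))) && ((y / (t - 1)) <= (x / (t - 2)))) evaluates to false; next hits division by zero so the output is ERROR. Both give ERROR.
Checked all 72 inputs in the declared domain: the outputs agree on every one.
verdict: equivalent


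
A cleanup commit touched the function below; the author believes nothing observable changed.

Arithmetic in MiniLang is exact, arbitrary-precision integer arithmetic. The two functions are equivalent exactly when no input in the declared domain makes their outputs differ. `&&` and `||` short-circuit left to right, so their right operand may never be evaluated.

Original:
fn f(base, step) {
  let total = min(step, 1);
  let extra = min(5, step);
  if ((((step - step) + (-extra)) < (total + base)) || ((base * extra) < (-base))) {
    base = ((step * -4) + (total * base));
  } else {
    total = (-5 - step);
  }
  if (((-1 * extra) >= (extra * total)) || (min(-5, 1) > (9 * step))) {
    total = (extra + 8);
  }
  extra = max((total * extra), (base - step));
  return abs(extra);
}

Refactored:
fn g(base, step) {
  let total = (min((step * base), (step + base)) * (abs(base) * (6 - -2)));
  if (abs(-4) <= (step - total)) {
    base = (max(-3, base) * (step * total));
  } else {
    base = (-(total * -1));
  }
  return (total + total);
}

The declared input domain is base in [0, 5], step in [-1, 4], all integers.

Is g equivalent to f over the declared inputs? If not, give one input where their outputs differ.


Not equivalent: base=0, step=-1 separates them (1 vs 0).
f: total becomes -1; next extra becomes -1; next ((((step - step) + (-extra)) < (total + base)) || ((base * extra) < (-base))) evaluates to false; next total becomes -4; next (((-1 * extra) >= (extra * total)) || (min(-5, 1) > (9 * step))) evaluates to true; next total becomes 7; next extra becomes 1; next final value 1
g: total becomes 0; next (abs(-4) <= (step - total)) evaluates to false; next base becomes 0; next final value 0
verdict: not equivalent; witness: base=0, step=-1


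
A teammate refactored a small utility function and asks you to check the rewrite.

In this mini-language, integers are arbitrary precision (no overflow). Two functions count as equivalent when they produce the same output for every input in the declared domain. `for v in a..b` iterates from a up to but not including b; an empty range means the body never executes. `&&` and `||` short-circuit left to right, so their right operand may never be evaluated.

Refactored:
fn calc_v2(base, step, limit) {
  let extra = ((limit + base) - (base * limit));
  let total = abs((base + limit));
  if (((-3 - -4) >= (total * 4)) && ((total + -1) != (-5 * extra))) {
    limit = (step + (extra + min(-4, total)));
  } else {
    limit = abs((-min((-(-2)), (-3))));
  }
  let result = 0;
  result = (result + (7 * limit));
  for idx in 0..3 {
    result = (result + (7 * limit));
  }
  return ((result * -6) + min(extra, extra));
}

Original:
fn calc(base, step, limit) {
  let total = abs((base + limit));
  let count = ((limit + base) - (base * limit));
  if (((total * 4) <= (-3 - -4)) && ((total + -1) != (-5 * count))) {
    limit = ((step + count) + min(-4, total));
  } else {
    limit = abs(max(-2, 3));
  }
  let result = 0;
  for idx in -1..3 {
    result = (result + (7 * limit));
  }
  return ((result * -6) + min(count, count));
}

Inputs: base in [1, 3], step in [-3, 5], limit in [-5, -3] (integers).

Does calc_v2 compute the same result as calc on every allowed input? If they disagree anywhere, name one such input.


Reading the diff, among the changes: constant usage differs, and loop structure differs, and statement counts differ, and arithmetic usage differs, and local variable names differ, and comparison usage differs, and min/max/abs usage differs.
As a probe, take base=2, step=3, limit=-4: calc runs total becomes 2; next count becomes 6; next (((total * 4) <= (-3 - -4)) && ((total + -1) != (-5 * count))) evaluates to false; next limit becomes 3; next result becomes 0; next at idx=-1:; next result becomes 21; next at idx=0:; next result becomes 42; next at idx=1:; next result becomes 63; next at idx=2:; next result becomes 84; next final value -498; calc_v2 runs extra becomes 6; next total becomes 2; next (((-3 - -4) >= (total * 4)) && ((total + -1) != (-5 * extra))) evaluates to false; next limit becomes 3; next result becomes 0; next result becomes 21; next at idx=0:; next result becomes 42; next at idx=1:; next result becomes 63; next at idx=2:; next result becomes 84; next final value -498; both end at -498.
Checked all 81 inputs in the declared domain: the outputs agree on every one.
verdict: equivalent


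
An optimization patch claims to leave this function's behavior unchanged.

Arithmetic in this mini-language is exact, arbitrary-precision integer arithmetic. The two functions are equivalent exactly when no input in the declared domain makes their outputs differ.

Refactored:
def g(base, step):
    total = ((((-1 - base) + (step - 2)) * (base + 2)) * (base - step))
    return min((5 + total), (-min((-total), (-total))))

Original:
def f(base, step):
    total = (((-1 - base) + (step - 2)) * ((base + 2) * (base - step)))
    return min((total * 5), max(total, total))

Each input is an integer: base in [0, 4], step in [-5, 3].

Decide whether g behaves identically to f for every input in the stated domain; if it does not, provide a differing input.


Take base=0, step=-5.
f: total=-80, then returns -400
g: total=-80, then returns -80
-400 != -80, so the rewrite changes behavior.
verdict: not equivalent; witness: base=0, step=-5


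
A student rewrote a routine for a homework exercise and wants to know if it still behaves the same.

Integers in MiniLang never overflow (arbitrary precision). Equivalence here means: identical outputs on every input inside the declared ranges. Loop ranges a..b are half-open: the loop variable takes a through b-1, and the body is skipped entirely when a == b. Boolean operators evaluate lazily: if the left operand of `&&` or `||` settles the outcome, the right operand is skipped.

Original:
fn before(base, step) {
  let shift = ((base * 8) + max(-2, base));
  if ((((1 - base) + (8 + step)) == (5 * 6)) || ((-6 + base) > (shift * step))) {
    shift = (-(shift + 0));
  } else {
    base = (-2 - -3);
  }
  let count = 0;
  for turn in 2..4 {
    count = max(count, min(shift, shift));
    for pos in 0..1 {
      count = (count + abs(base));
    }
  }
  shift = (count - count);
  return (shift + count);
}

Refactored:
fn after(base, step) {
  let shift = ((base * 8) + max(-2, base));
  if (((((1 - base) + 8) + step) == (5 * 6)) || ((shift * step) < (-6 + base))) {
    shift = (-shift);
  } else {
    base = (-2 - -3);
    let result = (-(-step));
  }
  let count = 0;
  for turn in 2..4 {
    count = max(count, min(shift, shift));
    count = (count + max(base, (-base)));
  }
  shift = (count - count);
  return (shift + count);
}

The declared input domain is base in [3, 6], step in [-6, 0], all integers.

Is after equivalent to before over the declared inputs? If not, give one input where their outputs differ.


The two versions differ — the changes include constant usage differs; loop structure differs; min/max/abs usage differs; local variable names differ; comparison usage differs; arithmetic usage differs.
As a probe, take base=4, step=-2: before runs shift=36, then ((((1 - base) + (8 + step)) == (5 * 6)) || ((-6 + base) > (shift * step))) is true, then shift=-36, then count=0, then (turn=2), then count=0, then (pos=0), then count=4, then (turn=3), then count=4, then (pos=0), then count=8, then shift=0, then returns 8; after runs shift=36, then (((((1 - base) + 8) + step) == (5 * 6)) || ((shift * step) < (-6 + base))) is true, then shift=-36, then count=0, then (turn=2), then count=0, then count=4, then (turn=3), then count=4, then count=8, then shift=0, then returns 8; both end at 8.
Sweeping the whole domain (28 inputs) finds no disagreement.
verdict: equivalent


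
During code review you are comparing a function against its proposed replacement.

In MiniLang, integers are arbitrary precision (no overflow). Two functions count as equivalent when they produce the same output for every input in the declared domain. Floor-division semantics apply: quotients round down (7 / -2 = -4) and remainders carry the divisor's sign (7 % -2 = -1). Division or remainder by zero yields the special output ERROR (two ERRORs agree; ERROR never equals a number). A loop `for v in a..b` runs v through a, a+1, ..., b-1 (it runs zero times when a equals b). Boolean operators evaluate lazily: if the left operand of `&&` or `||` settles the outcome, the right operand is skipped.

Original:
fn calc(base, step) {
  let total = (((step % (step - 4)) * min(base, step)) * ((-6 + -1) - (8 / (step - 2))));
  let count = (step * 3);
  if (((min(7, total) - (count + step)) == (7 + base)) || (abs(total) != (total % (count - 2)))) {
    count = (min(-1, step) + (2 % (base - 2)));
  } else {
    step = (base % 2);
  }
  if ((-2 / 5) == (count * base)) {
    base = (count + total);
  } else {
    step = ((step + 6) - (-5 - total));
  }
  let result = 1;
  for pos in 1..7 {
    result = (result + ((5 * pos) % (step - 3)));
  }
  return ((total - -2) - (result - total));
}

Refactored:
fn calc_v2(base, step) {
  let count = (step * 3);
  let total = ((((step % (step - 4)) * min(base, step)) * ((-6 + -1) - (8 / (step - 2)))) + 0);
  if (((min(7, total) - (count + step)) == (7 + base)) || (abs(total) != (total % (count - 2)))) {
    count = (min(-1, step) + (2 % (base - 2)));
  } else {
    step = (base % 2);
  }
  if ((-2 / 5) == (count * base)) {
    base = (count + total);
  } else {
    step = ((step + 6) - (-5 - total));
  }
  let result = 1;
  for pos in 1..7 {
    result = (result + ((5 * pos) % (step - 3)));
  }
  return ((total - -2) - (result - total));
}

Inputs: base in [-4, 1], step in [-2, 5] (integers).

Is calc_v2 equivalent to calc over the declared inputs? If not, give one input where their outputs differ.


Reading the diff, among the changes: arithmetic usage differs, plus constant usage differs.
Spot check at base=-3, step=-1 — calc: total=-12, then count=-3, then (((min(7, total) - (count + step)) == (7 + base)) || (abs(total) != (total % (count - 2)))) is true, then count=-4, then ((-2 / 5) == (count * base)) is false, then step=-2, then result=1, then (pos=1), then result=1, then (pos=2), then result=1, then (pos=3), then result=1, then (pos=4), then result=1, then (pos=5), then result=1, then (pos=6), then result=1, then returns -23. calc_v2: count=-3, then total=-12, then (((min(7, total) - (count + step)) == (7 + base)) || (abs(total) != (total % (count - 2)))) is true, then count=-4, then ((-2 / 5) == (count * base)) is false, then step=-2, then result=1, then (pos=1), then result=1, then (pos=2), then result=1, then (pos=3), then result=1, then (pos=4), then result=1, then (pos=5), then result=1, then (pos=6), then result=1, then returns -23. Both give -23.
An exhaustive pass over the 48 declared inputs shows identical outputs.
verdict: equivalent


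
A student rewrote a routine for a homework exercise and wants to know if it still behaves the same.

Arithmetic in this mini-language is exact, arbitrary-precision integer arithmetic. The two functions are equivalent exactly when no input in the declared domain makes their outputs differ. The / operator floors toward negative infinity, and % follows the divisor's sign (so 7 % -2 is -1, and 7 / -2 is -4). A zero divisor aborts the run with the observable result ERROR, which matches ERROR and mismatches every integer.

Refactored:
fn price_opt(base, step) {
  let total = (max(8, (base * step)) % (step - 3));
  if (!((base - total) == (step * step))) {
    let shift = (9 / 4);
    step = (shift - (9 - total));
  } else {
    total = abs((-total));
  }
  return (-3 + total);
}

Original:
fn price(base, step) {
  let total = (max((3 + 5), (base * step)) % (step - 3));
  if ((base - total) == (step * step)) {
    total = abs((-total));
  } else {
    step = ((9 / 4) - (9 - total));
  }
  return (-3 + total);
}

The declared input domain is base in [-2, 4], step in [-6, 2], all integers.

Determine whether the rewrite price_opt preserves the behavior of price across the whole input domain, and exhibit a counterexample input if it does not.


This is a faithful refactor — arithmetic usage differs; and local variable names differ; and statement counts differ; and constant usage differs; and boolean connective usage differs, but the computed results match everywhere.
Tracing base=0, step=-2: price: total becomes -2; next ((base - total) == (step * step)) evaluates to false; next step becomes -9; next final value -5 | price_opt: total becomes -2; next (!((base - total) == (step * step))) evaluates to true; next shift becomes 2; next step becomes -9; next final value -5 — matching result -5.
Every one of the 63 inputs gives matching results.
verdict: equivalent


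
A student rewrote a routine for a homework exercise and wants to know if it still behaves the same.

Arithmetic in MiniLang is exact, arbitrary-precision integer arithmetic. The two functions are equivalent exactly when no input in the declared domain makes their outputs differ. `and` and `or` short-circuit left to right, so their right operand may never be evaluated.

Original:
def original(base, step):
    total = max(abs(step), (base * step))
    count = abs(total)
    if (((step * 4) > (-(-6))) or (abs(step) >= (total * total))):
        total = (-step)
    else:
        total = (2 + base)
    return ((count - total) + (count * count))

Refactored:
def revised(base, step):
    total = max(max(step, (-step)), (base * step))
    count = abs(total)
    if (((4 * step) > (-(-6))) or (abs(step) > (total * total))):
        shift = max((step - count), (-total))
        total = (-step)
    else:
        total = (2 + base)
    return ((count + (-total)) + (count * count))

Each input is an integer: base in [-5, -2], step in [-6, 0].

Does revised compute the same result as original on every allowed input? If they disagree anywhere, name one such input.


These are not equivalent — on base=-5, step=0 the outputs split (0 vs 3).
original: total := 0 | count := 0 | (((step * 4) > (-(-6))) or (abs(step) >= (total * total))): true | total := 0 | result 0
revised: total := 0 | count := 0 | (((4 * step) > (-(-6))) or (abs(step) > (total * total))): false | total := -3 | result 3
verdict: not equivalent; witness: base=-5, step=0


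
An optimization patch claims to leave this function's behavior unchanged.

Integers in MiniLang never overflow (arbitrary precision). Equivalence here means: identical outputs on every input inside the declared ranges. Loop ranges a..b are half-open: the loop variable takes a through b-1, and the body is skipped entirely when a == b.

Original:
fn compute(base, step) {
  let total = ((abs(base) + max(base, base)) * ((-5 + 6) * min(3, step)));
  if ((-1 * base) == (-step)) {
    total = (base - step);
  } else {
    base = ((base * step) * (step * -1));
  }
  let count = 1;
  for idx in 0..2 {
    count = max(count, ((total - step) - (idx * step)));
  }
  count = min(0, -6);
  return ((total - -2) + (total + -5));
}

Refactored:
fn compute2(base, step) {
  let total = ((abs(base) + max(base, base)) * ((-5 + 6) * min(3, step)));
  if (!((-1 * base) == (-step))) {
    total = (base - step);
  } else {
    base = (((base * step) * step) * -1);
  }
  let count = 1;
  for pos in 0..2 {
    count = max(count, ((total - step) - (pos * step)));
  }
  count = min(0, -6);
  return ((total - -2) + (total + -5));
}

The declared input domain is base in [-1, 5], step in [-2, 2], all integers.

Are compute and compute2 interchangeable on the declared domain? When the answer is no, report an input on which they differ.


Try base=-1, step=-2.
compute: total becomes 0; next ((-1 * base) == (-step)) evaluates to false; next base becomes 4; next count becomes 1; next at idx=0:; next count becomes 2; next at idx=1:; next count becomes 4; next count becomes -6; next final value -3
compute2: total becomes 0; next (!((-1 * base) == (-step))) evaluates to true; next total becomes 1; next count becomes 1; next at pos=0:; next count becomes 3; next at pos=1:; next count becomes 5; next count becomes -6; next final value -1
-3 against -1: the behavior changed.
verdict: not equivalent; witness: base=-1, step=-2


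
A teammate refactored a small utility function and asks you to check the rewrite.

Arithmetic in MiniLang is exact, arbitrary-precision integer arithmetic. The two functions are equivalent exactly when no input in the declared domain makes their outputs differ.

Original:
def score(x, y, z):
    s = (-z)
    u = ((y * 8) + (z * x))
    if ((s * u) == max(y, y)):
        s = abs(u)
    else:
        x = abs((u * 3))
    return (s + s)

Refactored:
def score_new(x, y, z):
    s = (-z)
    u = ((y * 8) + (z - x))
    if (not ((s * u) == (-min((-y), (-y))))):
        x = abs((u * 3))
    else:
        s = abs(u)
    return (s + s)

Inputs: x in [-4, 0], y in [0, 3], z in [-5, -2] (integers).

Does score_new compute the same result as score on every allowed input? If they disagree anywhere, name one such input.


Consider the input x=-4, y=0, z=-4.
score: s := 4 | u := 16 | ((s * u) == max(y, y)): false | x := 48 | result 8
score_new: s := 4 | u := 0 | (not ((s * u) == (-min((-y), (-y))))): false | s := 0 | result 0
8 and 0 differ, so these are not the same function on this domain.
verdict: not equivalent; witness: x=-4, y=0, z=-4


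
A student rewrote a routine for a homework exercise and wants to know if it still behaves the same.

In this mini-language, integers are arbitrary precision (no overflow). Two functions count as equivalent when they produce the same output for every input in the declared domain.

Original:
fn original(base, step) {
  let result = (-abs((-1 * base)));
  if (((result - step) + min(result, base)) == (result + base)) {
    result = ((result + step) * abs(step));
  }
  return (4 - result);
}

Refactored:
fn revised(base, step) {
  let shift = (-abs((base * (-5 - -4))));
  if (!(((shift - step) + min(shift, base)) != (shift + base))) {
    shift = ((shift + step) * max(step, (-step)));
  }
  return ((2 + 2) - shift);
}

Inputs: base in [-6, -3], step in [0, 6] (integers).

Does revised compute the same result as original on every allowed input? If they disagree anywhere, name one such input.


This is a faithful refactor — constant usage differs; also local variable names differ; also min/max/abs usage differs; also boolean connective usage differs; also comparison usage differs; also arithmetic usage differs, but the computed results match everywhere.
One worked example (base=-5, step=5) — original: result = -5; (((result - step) + min(result, base)) == (result + base)) -> false; return 9; revised: shift = -5; (!(((shift - step) + min(shift, base)) != (shift + base))) -> false; return 9; agreement on 9.
Across all 28 domain points the two functions coincide.
verdict: equivalent
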